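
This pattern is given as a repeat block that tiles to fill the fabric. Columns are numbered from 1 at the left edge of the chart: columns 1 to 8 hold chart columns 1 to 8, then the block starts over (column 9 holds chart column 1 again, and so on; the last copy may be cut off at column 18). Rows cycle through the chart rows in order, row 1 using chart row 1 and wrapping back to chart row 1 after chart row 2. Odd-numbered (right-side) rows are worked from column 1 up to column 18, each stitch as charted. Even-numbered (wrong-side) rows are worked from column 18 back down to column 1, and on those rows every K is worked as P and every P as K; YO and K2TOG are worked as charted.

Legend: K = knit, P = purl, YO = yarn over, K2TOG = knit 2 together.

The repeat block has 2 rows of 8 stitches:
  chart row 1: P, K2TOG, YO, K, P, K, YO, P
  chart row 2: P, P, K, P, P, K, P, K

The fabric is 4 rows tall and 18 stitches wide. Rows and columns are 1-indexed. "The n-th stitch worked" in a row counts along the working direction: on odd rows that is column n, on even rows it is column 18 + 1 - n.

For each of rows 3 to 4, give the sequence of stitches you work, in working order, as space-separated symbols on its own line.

== ROWS AS WORKED ==
P K2TOG YO K P K YO P P K2TOG YO K P K YO P P K2TOG
K K P K P K K P K K P K P K K P K K

Derivation:
Row 3: chart row 1, RS - tile across columns 1-18 and work as-is.
Row 4: chart row 2, WS - tiled (columns 1-18): P P K P P K P K P P K P P K P K P P; work from column 18 back to 1 with K<->P swapped.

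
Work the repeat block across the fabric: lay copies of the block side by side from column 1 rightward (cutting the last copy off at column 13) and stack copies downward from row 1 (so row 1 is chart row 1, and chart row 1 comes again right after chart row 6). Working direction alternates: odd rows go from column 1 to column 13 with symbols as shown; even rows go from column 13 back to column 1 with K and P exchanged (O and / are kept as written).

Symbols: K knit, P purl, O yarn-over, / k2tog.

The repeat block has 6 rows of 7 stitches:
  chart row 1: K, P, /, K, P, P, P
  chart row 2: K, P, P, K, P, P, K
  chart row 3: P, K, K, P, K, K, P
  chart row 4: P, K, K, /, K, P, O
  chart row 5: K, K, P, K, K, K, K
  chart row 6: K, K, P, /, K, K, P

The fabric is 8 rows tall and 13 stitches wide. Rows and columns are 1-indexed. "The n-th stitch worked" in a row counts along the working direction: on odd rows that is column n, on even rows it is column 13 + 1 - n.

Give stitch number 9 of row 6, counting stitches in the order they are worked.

Row 6: (6-1) mod 6 = 5, so use chart row 6. Even row -> WS.
Chart row 6 tiled across columns 1-13: K K P / K K P K K P / K K
WS row: flip the tiled sequence (start at column 13) and apply K<->P; O and / stay.
Row 6 as worked: P P / K P P K P P / K P P
Counting 9 along the worked row gives P.

Result:
P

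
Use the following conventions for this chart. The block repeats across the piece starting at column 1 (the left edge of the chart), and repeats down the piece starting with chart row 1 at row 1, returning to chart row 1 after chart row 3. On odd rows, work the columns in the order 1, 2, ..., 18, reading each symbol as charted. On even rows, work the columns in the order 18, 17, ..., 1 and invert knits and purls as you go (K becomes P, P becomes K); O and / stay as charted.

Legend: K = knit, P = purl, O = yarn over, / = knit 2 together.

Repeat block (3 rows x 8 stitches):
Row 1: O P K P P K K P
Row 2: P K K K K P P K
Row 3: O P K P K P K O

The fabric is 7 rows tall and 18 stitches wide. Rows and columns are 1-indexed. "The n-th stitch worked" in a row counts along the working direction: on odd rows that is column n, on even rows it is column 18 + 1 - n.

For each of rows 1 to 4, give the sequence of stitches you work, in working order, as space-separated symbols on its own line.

Rows as worked:
O P K P P K K P O P K P P K K P O P
P K P K K P P P P K P K K P P P P K
O P K P K P K O O P K P K P K O O P
K O K P P K K P K O K P P K K P K O

Derivation:
Row 1: chart row 1, RS - tile across columns 1-18 and work as-is.
Row 2: chart row 2, WS - tiled (columns 1-18): P K K K K P P K P K K K K P P K P K; work from column 18 back to 1 with K<->P swapped.
Row 3: chart row 3, RS - tile across columns 1-18 and work as-is.
Row 4: chart row 1, WS - tiled (columns 1-18): O P K P P K K P O P K P P K K P O P; work from column 18 back to 1 with K<->P swapped.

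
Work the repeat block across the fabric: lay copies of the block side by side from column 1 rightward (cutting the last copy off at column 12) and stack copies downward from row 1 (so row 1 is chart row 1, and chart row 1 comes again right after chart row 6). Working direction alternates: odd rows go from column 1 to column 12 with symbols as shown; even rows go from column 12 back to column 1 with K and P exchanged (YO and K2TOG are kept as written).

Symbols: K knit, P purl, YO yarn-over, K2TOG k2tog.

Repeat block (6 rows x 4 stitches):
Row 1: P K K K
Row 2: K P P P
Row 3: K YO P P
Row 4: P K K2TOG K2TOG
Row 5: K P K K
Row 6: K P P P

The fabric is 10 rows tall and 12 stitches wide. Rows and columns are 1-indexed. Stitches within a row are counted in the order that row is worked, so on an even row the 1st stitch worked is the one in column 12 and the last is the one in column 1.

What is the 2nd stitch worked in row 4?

Row 4: (4-1) mod 6 = 3, so use chart row 4. Even row -> WS.
Chart row 4 tiled across columns 1-12: P K K2TOG K2TOG P K K2TOG K2TOG P K K2TOG K2TOG
Wrong side: read the tiled row from column 12 down to 1 and exchange K with P (leave YO, K2TOG).
Row 4 as worked: K2TOG K2TOG P K K2TOG K2TOG P K K2TOG K2TOG P K
The 2nd stitch worked is K2TOG.

== STITCH ==
K2TOG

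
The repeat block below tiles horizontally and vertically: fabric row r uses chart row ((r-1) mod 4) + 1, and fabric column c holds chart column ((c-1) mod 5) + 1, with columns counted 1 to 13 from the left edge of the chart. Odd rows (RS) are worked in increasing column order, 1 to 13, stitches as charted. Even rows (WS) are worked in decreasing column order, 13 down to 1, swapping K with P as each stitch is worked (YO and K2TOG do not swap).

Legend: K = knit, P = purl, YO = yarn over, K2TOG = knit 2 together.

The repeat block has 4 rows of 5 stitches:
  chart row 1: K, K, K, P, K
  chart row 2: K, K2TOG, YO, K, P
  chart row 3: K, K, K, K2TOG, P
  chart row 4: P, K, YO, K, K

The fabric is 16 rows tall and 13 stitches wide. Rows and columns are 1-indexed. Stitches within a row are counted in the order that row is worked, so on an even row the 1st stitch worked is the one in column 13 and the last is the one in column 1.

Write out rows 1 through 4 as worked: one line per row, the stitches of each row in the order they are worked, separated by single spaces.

Row 1: chart row 1, RS - tile across columns 1-13 and work as-is.
Row 2: chart row 2, WS - tiled (columns 1-13): K K2TOG YO K P K K2TOG YO K P K K2TOG YO; work from column 13 back to 1 with K<->P swapped.
Row 3: chart row 3, RS - tile across columns 1-13 and work as-is.
Row 4: chart row 4, WS - tiled (columns 1-13): P K YO K K P K YO K K P K YO; work from column 13 back to 1 with K<->P swapped.

Rows as worked:
K K K P K K K K P K K K K
YO K2TOG P K P YO K2TOG P K P YO K2TOG P
K K K K2TOG P K K K K2TOG P K K K
YO P K P P YO P K P P YO P K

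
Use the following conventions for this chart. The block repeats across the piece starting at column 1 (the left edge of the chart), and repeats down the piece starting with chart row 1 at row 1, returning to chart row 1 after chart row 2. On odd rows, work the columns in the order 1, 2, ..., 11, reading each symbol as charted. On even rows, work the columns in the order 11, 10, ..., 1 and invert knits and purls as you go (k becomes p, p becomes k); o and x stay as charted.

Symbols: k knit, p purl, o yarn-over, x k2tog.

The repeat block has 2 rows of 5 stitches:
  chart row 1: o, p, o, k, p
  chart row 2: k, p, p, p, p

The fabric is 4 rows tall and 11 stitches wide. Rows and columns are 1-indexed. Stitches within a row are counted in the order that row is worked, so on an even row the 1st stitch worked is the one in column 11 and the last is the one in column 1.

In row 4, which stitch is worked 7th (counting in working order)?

== STITCH ==
k

Derivation:
Row 4: (4-1) mod 2 = 1, so use chart row 2. Even row -> WS.
Chart row 2 tiled across columns 1-11: k p p p p k p p p p k
WS row: flip the tiled sequence (start at column 11) and apply k<->p; o and x stay.
Row 4 as worked: p k k k k p k k k k p
Stitch 7 in working order -> k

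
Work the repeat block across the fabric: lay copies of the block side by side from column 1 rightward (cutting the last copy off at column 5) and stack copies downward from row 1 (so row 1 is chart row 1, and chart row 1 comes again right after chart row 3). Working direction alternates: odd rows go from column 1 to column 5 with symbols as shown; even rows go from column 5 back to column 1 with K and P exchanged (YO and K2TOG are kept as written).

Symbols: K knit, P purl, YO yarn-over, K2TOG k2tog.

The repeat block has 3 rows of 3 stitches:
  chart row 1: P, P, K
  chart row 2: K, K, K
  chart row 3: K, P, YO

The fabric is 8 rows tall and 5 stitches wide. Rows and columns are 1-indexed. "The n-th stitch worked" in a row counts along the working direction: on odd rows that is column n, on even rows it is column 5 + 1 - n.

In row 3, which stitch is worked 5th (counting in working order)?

== STITCH ==
P

Derivation:
Row 3: (3-1) mod 3 = 2, so use chart row 3. Odd row -> RS.
Chart row 3 tiled across columns 1-5: K P YO K P
Right side: take the tiled row as-is (worked left to right from column 1).
Stitch 5 in working order -> P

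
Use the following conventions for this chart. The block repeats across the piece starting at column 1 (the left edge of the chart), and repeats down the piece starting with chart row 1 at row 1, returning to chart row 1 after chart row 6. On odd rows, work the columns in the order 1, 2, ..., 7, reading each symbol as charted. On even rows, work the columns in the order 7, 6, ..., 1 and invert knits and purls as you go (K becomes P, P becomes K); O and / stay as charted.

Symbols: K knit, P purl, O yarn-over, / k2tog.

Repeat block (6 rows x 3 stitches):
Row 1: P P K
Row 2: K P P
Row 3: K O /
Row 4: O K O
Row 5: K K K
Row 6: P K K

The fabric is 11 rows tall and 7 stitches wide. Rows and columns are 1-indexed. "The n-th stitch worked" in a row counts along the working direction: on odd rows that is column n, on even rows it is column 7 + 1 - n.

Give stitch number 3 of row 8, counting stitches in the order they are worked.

Result:
K

Derivation:
For row 8: chart row = ((8-1) mod 6) + 1 = 2; this is a WS (even) row.
Chart row 2 tiled across columns 1-7: K P P K P P K
WS: work from column 7 back to column 1 (reverse the tiled row), swapping K<->P (O and / unchanged).
Row 8 as worked: P K K P K K P
Stitch 3 in working order -> K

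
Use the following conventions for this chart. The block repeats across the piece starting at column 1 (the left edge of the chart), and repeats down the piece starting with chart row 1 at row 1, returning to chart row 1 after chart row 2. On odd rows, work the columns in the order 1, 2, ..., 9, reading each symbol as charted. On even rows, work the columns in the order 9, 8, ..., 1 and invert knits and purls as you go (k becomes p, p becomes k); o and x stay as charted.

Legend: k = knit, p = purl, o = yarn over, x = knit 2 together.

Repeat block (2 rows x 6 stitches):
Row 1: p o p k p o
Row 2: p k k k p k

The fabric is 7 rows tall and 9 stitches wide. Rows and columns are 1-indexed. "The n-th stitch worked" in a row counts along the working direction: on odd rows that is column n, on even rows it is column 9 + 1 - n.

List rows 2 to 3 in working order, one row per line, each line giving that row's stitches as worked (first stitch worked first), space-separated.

Row 2: chart row 2, WS - tiled (columns 1-9): p k k k p k p k k; work from column 9 back to 1 with k<->p swapped.
Row 3: chart row 1, RS - tile across columns 1-9 and work as-is.

== ROWS AS WORKED ==
p p k p k p p p k
p o p k p o p o p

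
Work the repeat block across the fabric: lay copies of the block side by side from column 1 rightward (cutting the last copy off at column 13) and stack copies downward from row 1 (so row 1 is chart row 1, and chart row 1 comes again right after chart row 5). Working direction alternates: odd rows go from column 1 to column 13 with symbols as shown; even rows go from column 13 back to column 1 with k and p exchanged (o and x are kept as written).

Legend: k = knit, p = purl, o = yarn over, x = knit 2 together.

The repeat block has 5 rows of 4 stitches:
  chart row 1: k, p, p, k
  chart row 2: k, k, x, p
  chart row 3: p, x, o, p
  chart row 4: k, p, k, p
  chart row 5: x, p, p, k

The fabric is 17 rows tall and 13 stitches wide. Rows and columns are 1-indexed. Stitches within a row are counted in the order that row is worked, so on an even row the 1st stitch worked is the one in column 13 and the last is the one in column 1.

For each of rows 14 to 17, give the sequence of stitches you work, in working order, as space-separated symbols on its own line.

Rows as worked:
p k p k p k p k p k p k p
x p p k x p p k x p p k x
p p k k p p k k p p k k p
k k x p k k x p k k x p k

Derivation:
Row 14: chart row 4, WS - tiled (columns 1-13): k p k p k p k p k p k p k; work from column 13 back to 1 with k<->p swapped.
Row 15: chart row 5, RS - tile across columns 1-13 and work as-is.
Row 16: chart row 1, WS - tiled (columns 1-13): k p p k k p p k k p p k k; work from column 13 back to 1 with k<->p swapped.
Row 17: chart row 2, RS - tile across columns 1-13 and work as-is.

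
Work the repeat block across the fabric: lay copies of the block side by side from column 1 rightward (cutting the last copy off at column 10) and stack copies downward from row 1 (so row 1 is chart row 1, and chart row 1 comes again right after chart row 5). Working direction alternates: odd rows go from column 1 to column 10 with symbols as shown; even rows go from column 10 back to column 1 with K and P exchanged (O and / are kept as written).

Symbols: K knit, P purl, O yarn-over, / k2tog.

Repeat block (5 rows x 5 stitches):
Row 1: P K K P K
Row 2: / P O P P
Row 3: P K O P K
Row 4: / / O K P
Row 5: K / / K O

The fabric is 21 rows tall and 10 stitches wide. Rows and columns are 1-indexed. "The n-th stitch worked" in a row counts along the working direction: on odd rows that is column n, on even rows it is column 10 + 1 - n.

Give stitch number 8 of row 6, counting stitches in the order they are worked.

Row 6: (6-1) mod 5 = 0, so use chart row 1. Even row -> WS.
Chart row 1 tiled across columns 1-10: P K K P K P K K P K
WS row: flip the tiled sequence (start at column 10) and apply K<->P; O and / stay.
Row 6 as worked: P K P P K P K P P K
Counting 8 along the worked row gives P.

== STITCH ==
P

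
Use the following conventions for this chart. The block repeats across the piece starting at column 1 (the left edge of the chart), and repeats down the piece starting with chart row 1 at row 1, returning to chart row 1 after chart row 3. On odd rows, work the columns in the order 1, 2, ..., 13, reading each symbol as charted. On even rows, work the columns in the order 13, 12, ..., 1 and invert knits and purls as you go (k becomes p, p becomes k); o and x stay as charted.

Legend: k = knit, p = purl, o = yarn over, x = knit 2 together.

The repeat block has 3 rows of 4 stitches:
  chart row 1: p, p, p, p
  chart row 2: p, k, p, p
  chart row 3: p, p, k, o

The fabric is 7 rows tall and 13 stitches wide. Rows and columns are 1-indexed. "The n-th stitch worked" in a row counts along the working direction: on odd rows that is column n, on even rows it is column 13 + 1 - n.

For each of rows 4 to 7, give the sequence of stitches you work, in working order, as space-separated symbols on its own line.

Row 4: chart row 1, WS - tiled (columns 1-13): p p p p p p p p p p p p p; work from column 13 back to 1 with k<->p swapped.
Row 5: chart row 2, RS - tile across columns 1-13 and work as-is.
Row 6: chart row 3, WS - tiled (columns 1-13): p p k o p p k o p p k o p; work from column 13 back to 1 with k<->p swapped.
Row 7: chart row 1, RS - tile across columns 1-13 and work as-is.

Rows as worked:
k k k k k k k k k k k k k
p k p p p k p p p k p p p
k o p k k o p k k o p k k
p p p p p p p p p p p p p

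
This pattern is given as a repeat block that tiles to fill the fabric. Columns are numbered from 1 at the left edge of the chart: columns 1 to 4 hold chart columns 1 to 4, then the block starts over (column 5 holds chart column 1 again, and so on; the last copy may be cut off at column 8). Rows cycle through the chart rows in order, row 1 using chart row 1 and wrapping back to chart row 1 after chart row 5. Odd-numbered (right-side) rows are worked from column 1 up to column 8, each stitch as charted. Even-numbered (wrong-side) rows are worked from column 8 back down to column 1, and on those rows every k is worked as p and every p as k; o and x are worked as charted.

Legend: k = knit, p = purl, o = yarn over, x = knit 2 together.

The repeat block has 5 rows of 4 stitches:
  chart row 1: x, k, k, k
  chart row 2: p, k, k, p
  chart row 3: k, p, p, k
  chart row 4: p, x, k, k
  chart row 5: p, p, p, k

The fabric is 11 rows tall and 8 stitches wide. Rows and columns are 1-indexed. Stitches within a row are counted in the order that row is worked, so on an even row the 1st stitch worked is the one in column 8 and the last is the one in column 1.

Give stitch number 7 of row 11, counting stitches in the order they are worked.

For row 11: chart row = ((11-1) mod 5) + 1 = 1; this is a RS (odd) row.
Chart row 1 tiled across columns 1-8: x k k k x k k k
Right side: take the tiled row as-is (worked left to right from column 1).
Stitch 7 in working order -> k

Stitch:
k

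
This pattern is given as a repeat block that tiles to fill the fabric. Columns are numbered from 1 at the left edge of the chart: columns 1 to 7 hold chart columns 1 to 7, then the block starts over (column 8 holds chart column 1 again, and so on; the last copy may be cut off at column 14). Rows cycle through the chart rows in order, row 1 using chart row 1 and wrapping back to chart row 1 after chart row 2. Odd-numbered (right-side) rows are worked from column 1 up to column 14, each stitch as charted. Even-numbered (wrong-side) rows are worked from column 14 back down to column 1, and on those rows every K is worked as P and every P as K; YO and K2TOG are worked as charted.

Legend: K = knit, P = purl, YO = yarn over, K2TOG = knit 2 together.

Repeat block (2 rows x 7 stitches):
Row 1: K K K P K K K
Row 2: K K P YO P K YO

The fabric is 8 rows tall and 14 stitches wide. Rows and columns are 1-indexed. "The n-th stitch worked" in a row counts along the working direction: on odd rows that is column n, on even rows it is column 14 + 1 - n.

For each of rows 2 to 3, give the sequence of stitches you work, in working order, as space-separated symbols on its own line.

== ROWS AS WORKED ==
YO P K YO K P P YO P K YO K P P
K K K P K K K K K K P K K K

Derivation:
Row 2: chart row 2, WS - tiled (columns 1-14): K K P YO P K YO K K P YO P K YO; work from column 14 back to 1 with K<->P swapped.
Row 3: chart row 1, RS - tile across columns 1-14 and work as-is.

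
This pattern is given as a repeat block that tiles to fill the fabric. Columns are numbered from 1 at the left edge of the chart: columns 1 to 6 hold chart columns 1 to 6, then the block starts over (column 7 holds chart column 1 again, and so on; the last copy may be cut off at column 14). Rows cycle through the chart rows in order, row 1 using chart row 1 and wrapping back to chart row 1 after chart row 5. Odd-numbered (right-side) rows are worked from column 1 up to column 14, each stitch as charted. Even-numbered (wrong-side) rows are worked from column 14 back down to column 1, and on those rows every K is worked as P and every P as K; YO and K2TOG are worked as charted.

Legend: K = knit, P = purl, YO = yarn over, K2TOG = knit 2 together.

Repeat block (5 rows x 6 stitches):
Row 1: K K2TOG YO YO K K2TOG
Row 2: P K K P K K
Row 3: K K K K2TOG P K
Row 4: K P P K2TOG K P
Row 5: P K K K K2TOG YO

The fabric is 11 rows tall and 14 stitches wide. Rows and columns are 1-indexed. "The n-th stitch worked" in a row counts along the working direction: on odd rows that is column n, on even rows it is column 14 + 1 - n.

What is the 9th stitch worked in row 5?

Stitch:
K

Derivation:
For row 5: chart row = ((5-1) mod 5) + 1 = 5; this is a RS (odd) row.
Chart row 5 tiled across columns 1-14: P K K K K2TOG YO P K K K K2TOG YO P K
RS row: no reversal, no swap; stitch n worked = column n.
Stitch 9 in working order -> K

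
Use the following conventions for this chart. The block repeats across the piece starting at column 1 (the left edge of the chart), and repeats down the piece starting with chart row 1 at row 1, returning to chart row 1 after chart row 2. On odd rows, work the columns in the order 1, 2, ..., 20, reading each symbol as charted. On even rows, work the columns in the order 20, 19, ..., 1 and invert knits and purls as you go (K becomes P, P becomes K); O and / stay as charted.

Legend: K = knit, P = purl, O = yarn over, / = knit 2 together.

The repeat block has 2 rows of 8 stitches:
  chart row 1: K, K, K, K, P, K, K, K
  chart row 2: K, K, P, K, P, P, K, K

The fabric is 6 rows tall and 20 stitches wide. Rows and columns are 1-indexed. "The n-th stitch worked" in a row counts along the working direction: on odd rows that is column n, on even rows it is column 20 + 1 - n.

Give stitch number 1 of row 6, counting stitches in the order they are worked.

Row 6 uses chart row ((6-1) mod 2)+1 = 2. Row 6 is even, so WS.
Chart row 2 tiled across columns 1-20: K K P K P P K K K K P K P P K K K K P K
Wrong side: read the tiled row from column 20 down to 1 and exchange K with P (leave O, /).
Row 6 as worked: P K P P P P K K P K P P P P K K P K P P
Stitch 1 in working order -> P

Stitch:
P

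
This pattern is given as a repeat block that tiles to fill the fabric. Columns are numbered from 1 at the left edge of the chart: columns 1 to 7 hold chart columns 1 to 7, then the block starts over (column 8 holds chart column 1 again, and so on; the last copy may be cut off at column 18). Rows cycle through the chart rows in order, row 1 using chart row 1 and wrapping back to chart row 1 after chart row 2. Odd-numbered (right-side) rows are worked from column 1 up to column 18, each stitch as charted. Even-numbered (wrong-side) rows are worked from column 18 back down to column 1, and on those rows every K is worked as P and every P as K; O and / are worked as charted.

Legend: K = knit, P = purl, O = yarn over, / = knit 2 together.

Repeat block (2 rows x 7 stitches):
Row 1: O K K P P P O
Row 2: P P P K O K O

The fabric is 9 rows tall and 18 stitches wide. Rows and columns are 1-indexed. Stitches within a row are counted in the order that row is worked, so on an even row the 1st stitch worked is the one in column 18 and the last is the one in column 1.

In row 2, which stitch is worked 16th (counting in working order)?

== STITCH ==
K

Derivation:
Row 2: (2-1) mod 2 = 1, so use chart row 2. Even row -> WS.
Chart row 2 tiled across columns 1-18: P P P K O K O P P P K O K O P P P K
WS row: flip the tiled sequence (start at column 18) and apply K<->P; O and / stay.
Row 2 as worked: P K K K O P O P K K K O P O P K K K
The 16th stitch worked is K.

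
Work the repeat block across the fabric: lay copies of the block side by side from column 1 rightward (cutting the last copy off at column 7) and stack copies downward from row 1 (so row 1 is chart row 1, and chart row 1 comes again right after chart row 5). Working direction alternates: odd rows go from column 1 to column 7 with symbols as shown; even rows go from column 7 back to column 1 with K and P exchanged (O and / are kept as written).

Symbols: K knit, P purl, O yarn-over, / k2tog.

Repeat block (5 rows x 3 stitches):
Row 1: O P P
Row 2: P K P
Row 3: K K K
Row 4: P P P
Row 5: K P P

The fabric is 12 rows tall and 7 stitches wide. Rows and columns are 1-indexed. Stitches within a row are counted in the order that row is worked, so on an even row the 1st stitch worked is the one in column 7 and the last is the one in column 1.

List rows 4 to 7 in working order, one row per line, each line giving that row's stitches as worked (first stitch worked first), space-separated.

Row 4: chart row 4, WS - tiled (columns 1-7): P P P P P P P; work from column 7 back to 1 with K<->P swapped.
Row 5: chart row 5, RS - tile across columns 1-7 and work as-is.
Row 6: chart row 1, WS - tiled (columns 1-7): O P P O P P O; work from column 7 back to 1 with K<->P swapped.
Row 7: chart row 2, RS - tile across columns 1-7 and work as-is.

Result:
K K K K K K K
K P P K P P K
O K K O K K O
P K P P K P P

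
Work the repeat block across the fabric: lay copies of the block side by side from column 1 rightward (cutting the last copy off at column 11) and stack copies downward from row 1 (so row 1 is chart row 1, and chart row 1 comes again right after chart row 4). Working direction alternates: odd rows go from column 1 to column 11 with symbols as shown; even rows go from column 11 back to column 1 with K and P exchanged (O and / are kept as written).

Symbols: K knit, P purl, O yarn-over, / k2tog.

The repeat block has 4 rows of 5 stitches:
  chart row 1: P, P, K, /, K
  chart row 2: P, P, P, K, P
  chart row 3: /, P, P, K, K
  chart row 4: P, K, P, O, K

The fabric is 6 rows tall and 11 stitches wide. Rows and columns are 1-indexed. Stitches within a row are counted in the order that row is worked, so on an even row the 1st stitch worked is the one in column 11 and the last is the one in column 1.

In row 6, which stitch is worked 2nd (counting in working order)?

== STITCH ==
K

Derivation:
For row 6: chart row = ((6-1) mod 4) + 1 = 2; this is a WS (even) row.
Chart row 2 tiled across columns 1-11: P P P K P P P P K P P
Wrong side: read the tiled row from column 11 down to 1 and exchange K with P (leave O, /).
Row 6 as worked: K K P K K K K P K K K
Stitch 2 in working order -> K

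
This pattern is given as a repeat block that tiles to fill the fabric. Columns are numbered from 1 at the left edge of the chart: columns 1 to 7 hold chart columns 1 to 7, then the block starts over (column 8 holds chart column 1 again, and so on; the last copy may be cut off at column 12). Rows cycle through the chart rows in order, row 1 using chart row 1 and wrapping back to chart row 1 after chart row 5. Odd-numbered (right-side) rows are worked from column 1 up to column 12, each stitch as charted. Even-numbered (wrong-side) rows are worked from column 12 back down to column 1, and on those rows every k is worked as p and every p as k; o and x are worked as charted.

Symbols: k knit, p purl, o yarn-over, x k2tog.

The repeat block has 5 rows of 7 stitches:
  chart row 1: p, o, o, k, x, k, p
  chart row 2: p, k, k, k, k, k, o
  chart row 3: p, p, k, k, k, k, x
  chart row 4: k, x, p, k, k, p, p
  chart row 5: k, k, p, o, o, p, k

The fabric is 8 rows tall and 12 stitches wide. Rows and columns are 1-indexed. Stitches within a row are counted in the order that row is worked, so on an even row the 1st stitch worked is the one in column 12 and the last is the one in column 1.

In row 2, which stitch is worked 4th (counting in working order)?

For row 2: chart row = ((2-1) mod 5) + 1 = 2; this is a WS (even) row.
Chart row 2 tiled across columns 1-12: p k k k k k o p k k k k
Wrong side: read the tiled row from column 12 down to 1 and exchange k with p (leave o, x).
Row 2 as worked: p p p p k o p p p p p k
Counting 4 along the worked row gives p.

== STITCH ==
p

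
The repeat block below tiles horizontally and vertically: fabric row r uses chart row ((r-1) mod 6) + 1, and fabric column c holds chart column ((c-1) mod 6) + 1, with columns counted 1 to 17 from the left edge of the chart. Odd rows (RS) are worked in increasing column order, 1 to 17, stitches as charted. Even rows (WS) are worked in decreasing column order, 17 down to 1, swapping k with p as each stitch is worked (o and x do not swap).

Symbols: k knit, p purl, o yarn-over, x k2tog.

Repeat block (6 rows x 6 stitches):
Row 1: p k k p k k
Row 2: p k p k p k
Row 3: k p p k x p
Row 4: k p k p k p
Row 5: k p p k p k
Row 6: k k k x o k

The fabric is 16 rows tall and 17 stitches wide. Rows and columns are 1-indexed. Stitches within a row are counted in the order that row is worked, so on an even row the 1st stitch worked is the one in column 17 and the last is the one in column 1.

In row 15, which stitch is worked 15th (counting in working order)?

Result:
p

Derivation:
For row 15: chart row = ((15-1) mod 6) + 1 = 3; this is a RS (odd) row.
Chart row 3 tiled across columns 1-17: k p p k x p k p p k x p k p p k x
RS: work column 1 to column 17, symbols as charted — the tiled row is the row as worked.
Counting 15 along the worked row gives p.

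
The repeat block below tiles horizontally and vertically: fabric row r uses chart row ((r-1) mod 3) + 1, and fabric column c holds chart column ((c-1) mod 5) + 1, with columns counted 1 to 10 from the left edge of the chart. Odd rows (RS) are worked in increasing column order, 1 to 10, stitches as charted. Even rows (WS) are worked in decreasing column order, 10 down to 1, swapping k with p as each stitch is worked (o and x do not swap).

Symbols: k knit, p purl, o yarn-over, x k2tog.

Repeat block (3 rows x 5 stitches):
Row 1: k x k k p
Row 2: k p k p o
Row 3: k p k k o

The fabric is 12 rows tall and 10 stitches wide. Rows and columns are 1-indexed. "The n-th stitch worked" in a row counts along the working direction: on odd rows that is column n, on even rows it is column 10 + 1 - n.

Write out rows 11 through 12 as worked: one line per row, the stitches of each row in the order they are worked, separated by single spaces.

Row 11: chart row 2, RS - tile across columns 1-10 and work as-is.
Row 12: chart row 3, WS - tiled (columns 1-10): k p k k o k p k k o; work from column 10 back to 1 with k<->p swapped.

Rows as worked:
k p k p o k p k p o
o p p k p o p p k p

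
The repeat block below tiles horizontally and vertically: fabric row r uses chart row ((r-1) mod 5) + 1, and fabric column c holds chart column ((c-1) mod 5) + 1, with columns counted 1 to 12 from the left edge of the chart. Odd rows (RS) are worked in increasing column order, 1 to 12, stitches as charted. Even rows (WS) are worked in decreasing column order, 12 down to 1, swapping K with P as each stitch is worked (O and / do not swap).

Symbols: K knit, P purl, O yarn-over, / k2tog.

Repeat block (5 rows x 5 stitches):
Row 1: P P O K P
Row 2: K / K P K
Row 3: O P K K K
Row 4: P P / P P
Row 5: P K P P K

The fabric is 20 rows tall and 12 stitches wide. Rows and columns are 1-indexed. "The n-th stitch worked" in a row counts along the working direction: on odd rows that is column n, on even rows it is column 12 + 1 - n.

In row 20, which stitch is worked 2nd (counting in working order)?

Row 20: (20-1) mod 5 = 4, so use chart row 5. Even row -> WS.
Chart row 5 tiled across columns 1-12: P K P P K P K P P K P K
WS row: flip the tiled sequence (start at column 12) and apply K<->P; O and / stay.
Row 20 as worked: P K P K K P K P K K P K
The 2nd stitch worked is K.

== STITCH ==
K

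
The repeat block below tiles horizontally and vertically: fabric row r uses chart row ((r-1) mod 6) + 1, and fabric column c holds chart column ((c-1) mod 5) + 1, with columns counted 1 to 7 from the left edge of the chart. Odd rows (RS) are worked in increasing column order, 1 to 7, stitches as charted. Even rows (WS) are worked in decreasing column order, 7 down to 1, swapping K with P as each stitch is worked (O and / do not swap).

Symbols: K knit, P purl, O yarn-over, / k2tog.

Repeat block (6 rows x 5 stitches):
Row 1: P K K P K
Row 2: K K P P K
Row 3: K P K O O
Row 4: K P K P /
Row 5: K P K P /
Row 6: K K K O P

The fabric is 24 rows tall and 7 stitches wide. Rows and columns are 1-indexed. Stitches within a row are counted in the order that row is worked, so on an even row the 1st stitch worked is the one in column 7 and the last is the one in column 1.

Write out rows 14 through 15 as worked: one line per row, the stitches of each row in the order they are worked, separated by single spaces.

Rows as worked:
P P P K K P P
K P K O O K P

Derivation:
Row 14: chart row 2, WS - tiled (columns 1-7): K K P P K K K; work from column 7 back to 1 with K<->P swapped.
Row 15: chart row 3, RS - tile across columns 1-7 and work as-is.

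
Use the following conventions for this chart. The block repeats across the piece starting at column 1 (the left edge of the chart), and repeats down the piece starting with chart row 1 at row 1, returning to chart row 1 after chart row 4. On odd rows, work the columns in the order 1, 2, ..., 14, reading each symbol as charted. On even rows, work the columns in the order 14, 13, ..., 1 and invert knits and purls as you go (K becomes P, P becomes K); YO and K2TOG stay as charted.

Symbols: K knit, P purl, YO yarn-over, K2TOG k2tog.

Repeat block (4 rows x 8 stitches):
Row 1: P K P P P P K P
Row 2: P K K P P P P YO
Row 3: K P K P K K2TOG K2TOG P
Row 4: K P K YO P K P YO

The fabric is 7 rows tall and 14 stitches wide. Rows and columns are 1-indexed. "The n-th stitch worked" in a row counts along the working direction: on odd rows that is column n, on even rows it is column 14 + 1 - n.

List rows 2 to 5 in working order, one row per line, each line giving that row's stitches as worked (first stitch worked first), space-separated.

Row 2: chart row 2, WS - tiled (columns 1-14): P K K P P P P YO P K K P P P; work from column 14 back to 1 with K<->P swapped.
Row 3: chart row 3, RS - tile across columns 1-14 and work as-is.
Row 4: chart row 4, WS - tiled (columns 1-14): K P K YO P K P YO K P K YO P K; work from column 14 back to 1 with K<->P swapped.
Row 5: chart row 1, RS - tile across columns 1-14 and work as-is.

== ROWS AS WORKED ==
K K K P P K YO K K K K P P K
K P K P K K2TOG K2TOG P K P K P K K2TOG
P K YO P K P YO K P K YO P K P
P K P P P P K P P K P P P P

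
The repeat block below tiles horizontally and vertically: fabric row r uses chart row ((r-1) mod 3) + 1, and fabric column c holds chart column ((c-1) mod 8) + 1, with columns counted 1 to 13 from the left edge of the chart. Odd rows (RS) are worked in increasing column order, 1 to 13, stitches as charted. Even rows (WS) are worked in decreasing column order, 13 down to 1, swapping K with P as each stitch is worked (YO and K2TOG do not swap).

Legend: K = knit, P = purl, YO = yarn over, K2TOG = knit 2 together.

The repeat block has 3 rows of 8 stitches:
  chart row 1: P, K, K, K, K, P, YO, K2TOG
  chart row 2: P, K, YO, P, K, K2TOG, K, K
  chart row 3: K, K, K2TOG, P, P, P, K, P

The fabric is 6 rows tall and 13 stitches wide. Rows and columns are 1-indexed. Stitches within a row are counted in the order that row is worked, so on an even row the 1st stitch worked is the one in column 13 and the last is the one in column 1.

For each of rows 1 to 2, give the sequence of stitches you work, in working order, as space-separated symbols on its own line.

Rows as worked:
P K K K K P YO K2TOG P K K K K
P K YO P K P P K2TOG P K YO P K

Derivation:
Row 1: chart row 1, RS - tile across columns 1-13 and work as-is.
Row 2: chart row 2, WS - tiled (columns 1-13): P K YO P K K2TOG K K P K YO P K; work from column 13 back to 1 with K<->P swapped.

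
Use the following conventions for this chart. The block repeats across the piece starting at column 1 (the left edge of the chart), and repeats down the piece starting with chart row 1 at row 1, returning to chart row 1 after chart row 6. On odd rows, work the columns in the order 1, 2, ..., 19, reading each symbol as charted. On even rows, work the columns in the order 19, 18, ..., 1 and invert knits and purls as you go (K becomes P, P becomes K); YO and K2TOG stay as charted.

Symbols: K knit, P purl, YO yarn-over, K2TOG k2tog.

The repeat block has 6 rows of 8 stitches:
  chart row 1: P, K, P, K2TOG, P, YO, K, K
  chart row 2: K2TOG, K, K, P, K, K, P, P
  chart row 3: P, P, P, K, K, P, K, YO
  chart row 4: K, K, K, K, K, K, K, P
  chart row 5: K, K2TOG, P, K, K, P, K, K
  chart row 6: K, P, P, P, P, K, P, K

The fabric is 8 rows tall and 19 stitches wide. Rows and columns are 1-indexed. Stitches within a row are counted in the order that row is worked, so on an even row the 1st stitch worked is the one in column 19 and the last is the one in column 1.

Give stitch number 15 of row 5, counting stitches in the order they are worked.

Row 5 uses chart row ((5-1) mod 6)+1 = 5. Row 5 is odd, so RS.
Chart row 5 tiled across columns 1-19: K K2TOG P K K P K K K K2TOG P K K P K K K K2TOG P
RS: work column 1 to column 19, symbols as charted — the tiled row is the row as worked.
Counting 15 along the worked row gives K.

Stitch:
K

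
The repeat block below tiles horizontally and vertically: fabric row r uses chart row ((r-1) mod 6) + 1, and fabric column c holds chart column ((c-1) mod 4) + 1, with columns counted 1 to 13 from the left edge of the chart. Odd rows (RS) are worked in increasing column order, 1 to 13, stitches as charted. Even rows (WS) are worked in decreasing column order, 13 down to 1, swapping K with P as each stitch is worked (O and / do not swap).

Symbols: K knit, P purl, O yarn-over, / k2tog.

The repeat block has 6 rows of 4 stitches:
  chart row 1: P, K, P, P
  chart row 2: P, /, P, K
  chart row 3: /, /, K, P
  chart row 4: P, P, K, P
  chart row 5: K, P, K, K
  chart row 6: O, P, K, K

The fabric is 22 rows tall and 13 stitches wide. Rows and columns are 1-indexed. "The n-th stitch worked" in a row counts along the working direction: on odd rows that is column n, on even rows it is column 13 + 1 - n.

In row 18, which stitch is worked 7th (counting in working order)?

Stitch:
P

Derivation:
For row 18: chart row = ((18-1) mod 6) + 1 = 6; this is a WS (even) row.
Chart row 6 tiled across columns 1-13: O P K K O P K K O P K K O
WS: work from column 13 back to column 1 (reverse the tiled row), swapping K<->P (O and / unchanged).
Row 18 as worked: O P P K O P P K O P P K O
Stitch 7 in working order -> P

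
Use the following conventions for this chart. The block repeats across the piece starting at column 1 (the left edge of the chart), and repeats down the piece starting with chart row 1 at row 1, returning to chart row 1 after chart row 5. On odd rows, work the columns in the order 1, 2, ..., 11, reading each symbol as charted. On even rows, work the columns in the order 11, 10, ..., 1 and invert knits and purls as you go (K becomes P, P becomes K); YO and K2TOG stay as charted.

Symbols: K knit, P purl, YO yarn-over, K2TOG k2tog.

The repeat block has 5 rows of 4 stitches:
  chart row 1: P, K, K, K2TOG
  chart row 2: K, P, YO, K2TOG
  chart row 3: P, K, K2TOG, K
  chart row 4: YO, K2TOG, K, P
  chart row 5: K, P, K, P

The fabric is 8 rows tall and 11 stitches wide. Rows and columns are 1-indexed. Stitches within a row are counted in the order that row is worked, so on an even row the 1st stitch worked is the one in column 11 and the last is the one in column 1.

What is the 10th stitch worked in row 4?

Row 4 uses chart row ((4-1) mod 5)+1 = 4. Row 4 is even, so WS.
Chart row 4 tiled across columns 1-11: YO K2TOG K P YO K2TOG K P YO K2TOG K
WS row: flip the tiled sequence (start at column 11) and apply K<->P; YO and K2TOG stay.
Row 4 as worked: P K2TOG YO K P K2TOG YO K P K2TOG YO
Counting 10 along the worked row gives K2TOG.

== STITCH ==
K2TOG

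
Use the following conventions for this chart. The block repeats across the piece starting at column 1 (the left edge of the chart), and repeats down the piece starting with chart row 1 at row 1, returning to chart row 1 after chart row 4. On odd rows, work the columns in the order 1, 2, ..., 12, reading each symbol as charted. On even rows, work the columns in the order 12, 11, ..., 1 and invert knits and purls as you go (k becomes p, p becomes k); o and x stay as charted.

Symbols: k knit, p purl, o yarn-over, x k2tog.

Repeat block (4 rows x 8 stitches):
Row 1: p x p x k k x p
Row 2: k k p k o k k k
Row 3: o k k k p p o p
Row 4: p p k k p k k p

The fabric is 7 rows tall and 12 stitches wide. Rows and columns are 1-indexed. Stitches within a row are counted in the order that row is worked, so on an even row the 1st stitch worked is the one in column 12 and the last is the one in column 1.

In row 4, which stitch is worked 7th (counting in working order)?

For row 4: chart row = ((4-1) mod 4) + 1 = 4; this is a WS (even) row.
Chart row 4 tiled across columns 1-12: p p k k p k k p p p k k
WS row: flip the tiled sequence (start at column 12) and apply k<->p; o and x stay.
Row 4 as worked: p p k k k p p k p p k k
Counting 7 along the worked row gives p.

Result:
p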